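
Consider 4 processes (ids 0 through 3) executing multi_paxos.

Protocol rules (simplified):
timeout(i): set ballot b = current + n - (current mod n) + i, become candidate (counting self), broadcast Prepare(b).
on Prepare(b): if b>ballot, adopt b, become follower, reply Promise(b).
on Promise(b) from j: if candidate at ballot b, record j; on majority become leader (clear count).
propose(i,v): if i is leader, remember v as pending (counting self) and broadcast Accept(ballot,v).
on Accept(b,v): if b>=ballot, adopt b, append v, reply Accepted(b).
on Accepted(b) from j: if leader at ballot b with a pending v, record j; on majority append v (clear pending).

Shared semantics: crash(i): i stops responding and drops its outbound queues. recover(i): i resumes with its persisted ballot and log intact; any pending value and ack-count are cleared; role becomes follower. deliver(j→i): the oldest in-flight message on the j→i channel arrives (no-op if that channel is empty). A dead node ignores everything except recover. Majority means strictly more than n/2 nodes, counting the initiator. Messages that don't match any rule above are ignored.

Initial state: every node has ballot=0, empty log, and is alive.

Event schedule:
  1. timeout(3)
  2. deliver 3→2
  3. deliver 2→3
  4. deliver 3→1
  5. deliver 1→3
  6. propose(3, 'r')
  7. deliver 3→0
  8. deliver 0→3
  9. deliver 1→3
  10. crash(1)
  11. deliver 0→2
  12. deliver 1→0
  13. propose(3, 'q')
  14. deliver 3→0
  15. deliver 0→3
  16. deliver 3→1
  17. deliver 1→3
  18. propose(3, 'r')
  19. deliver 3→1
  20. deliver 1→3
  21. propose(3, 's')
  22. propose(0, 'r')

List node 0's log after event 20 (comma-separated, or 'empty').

1. timeout(3):  <3:cand b7 ->
2. deliver 3→2:  <2:foll b7 ->
3. deliver 2→3:  nop
4. deliver 3→1:  <1:foll b7 ->
5. deliver 1→3:  <3:lead b7 ->
6. propose(3,'r'):  nop
7. deliver 3→0:  <0:foll b7 ->
8. deliver 0→3:  nop
9. deliver 1→3:  nop
10. crash(1):  <1:✗foll b7 ->
11. deliver 0→2:  nop
12. deliver 1→0:  nop
13. propose(3,'q'):  nop
14. deliver 3→0:  <0:foll b7 r>
15. deliver 0→3:  nop
16. deliver 3→1:  nop
17. deliver 1→3:  nop
18. propose(3,'r'):  nop
19. deliver 3→1:  nop
20. deliver 1→3:  nop

r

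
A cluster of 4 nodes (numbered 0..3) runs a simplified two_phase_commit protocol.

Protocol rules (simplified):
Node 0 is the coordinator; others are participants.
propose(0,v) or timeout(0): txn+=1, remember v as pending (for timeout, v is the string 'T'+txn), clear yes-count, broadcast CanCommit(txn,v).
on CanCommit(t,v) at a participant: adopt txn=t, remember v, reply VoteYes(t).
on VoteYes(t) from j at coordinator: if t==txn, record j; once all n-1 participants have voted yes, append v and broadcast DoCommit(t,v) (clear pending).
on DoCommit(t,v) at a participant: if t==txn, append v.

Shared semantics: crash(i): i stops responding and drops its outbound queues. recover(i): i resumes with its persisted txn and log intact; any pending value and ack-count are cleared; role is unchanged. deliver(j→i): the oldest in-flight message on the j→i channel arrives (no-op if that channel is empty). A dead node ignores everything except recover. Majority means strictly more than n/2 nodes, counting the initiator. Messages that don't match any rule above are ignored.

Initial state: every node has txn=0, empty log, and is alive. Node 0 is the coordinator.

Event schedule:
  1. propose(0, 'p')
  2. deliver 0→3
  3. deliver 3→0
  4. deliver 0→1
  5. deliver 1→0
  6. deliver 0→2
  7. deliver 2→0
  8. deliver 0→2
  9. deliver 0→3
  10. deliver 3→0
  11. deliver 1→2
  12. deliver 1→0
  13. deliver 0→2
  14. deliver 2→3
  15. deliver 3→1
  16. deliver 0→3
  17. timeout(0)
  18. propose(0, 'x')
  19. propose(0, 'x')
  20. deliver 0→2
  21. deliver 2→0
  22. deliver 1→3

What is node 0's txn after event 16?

1

e1 propose(0,'p'): 0[coor,t=1,-]
e2 deliver 0→3: 3[part,t=1,-]
e3 deliver 3→0: ·
e4 deliver 0→1: 1[part,t=1,-]
e5 deliver 1→0: ·
e6 deliver 0→2: 2[part,t=1,-]
e7 deliver 2→0: 0[coor,t=1,p]
e8 deliver 0→2: 2[part,t=1,p]
e9 deliver 0→3: 3[part,t=1,p]
e10 deliver 3→0: ·
e11 deliver 1→2: ·
e12 deliver 1→0: ·
e13 deliver 0→2: ·
e14 deliver 2→3: ·
e15 deliver 3→1: ·
e16 deliver 0→3: ·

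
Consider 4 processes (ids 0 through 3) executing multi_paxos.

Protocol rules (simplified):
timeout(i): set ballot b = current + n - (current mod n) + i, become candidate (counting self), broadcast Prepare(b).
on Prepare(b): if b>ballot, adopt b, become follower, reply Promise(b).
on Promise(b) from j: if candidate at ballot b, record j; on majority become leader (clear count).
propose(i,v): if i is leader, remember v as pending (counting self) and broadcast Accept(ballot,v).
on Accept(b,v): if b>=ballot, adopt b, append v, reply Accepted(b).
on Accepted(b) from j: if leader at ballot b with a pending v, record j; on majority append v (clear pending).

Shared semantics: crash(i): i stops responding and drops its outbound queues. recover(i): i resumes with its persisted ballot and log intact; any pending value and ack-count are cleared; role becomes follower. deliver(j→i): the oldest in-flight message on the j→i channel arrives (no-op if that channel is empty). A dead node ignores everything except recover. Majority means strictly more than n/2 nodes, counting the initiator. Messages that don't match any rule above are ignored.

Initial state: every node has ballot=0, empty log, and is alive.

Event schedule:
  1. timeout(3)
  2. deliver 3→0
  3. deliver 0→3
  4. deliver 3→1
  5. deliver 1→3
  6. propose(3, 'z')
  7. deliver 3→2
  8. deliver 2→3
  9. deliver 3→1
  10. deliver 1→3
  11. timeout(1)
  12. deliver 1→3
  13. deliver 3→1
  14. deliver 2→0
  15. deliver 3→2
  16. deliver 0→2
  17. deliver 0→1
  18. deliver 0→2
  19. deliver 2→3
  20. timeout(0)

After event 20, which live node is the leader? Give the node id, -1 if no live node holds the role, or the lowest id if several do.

-1

1. timeout(3):  <3:cand b7 ->
2. deliver 3→0:  <0:foll b7 ->
3. deliver 0→3:  nop
4. deliver 3→1:  <1:foll b7 ->
5. deliver 1→3:  <3:lead b7 ->
6. propose(3,'z'):  nop
7. deliver 3→2:  <2:foll b7 ->
8. deliver 2→3:  nop
9. deliver 3→1:  <1:foll b7 z>
10. deliver 1→3:  nop
11. timeout(1):  <1:cand b9 z>
12. deliver 1→3:  <3:foll b9 ->
13. deliver 3→1:  nop
14. deliver 2→0:  nop
15. deliver 3→2:  <2:foll b7 z>
16. deliver 0→2:  nop
17. deliver 0→1:  nop
18. deliver 0→2:  nop
19. deliver 2→3:  nop
20. timeout(0):  <0:cand b8 ->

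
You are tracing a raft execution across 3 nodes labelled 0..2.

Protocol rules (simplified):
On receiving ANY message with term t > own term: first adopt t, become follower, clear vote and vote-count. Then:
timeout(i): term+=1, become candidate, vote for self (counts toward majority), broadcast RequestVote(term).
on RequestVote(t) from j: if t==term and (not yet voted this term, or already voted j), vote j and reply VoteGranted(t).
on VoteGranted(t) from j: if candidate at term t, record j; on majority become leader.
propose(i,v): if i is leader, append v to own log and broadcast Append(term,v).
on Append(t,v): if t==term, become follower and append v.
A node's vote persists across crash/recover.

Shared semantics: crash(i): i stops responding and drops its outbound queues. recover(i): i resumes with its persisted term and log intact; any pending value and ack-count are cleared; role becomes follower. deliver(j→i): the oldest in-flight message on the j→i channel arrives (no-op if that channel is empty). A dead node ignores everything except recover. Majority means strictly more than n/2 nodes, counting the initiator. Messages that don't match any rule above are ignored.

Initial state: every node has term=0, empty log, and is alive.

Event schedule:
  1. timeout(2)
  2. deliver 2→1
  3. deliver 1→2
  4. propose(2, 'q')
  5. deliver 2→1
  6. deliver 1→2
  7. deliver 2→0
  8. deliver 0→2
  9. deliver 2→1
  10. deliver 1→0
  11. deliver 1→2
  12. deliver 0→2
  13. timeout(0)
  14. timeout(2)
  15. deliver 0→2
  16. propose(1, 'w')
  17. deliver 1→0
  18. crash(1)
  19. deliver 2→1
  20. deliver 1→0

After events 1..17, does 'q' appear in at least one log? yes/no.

yes

after 1 — timeout(2): n2:cand/t1/[-]
after 2 — deliver 2→1: n1:foll/t1/[-]
after 3 — deliver 1→2: n2:lead/t1/[-]
after 4 — propose(2,'q'): n2:lead/t1/[q]
after 5 — deliver 2→1: n1:foll/t1/[q]
after 6 — deliver 1→2: ·
after 7 — deliver 2→0: n0:foll/t1/[-]
after 8 — deliver 0→2: ·
after 9 — deliver 2→1: ·
after 10 — deliver 1→0: ·
after 11 — deliver 1→2: ·
after 12 — deliver 0→2: ·
after 13 — timeout(0): n0:cand/t2/[-]
after 14 — timeout(2): n2:cand/t2/[q]
after 15 — deliver 0→2: ·
after 16 — propose(1,'w'): ·
after 17 — deliver 1→0: ·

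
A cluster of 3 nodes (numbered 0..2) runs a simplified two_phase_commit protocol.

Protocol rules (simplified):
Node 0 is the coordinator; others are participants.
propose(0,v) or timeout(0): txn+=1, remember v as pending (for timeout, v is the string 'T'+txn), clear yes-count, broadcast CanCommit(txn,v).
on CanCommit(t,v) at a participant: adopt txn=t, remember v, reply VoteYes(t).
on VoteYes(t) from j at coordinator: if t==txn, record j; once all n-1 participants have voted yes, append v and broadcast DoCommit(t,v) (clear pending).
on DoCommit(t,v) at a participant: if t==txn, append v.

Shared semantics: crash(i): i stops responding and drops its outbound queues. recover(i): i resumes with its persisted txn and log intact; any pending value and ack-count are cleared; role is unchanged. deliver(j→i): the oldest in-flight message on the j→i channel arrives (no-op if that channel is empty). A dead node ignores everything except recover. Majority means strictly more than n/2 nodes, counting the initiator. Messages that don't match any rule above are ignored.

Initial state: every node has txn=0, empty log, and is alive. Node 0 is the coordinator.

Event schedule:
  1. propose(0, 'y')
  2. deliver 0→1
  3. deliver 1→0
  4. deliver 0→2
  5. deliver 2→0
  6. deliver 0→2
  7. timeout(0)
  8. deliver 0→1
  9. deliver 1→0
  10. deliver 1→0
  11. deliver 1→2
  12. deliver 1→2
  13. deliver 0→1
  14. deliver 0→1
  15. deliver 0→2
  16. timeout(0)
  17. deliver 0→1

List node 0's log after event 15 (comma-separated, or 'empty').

y

step 1 propose(0,'y'): 0={coor,t=1,log=-}
step 2 deliver 0→1: 1={part,t=1,log=-}
step 3 deliver 1→0: —
step 4 deliver 0→2: 2={part,t=1,log=-}
step 5 deliver 2→0: 0={coor,t=1,log=y}
step 6 deliver 0→2: 2={part,t=1,log=y}
step 7 timeout(0): 0={coor,t=2,log=y}
step 8 deliver 0→1: 1={part,t=1,log=y}
step 9 deliver 1→0: —
step 10 deliver 1→0: —
step 11 deliver 1→2: —
step 12 deliver 1→2: —
step 13 deliver 0→1: 1={part,t=2,log=y}
step 14 deliver 0→1: —
step 15 deliver 0→2: 2={part,t=2,log=y}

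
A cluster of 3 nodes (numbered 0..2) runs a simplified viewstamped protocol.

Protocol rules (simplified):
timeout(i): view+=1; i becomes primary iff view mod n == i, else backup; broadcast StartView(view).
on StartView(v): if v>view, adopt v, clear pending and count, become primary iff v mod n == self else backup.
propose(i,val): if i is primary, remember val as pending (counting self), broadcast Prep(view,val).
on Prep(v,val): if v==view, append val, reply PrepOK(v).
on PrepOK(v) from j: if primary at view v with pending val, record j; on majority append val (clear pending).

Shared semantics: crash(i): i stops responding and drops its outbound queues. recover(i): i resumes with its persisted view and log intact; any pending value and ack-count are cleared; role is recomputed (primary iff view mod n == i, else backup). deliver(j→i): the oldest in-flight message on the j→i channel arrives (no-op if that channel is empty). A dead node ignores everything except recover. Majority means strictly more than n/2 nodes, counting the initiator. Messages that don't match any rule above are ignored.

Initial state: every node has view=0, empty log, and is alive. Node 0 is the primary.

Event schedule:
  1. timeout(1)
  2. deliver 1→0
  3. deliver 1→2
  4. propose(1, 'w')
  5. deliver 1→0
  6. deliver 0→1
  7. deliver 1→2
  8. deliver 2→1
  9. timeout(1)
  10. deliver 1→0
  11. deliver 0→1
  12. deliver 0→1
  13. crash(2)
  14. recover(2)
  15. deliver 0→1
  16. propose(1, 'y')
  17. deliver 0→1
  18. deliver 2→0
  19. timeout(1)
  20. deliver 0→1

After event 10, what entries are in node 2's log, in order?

w

[1] timeout(1) → N1(prim v1 [-])
[2] deliver 1→0 → N0(back v1 [-])
[3] deliver 1→2 → N2(back v1 [-])
[4] propose(1,'w') → ∅
[5] deliver 1→0 → N0(back v1 [w])
[6] deliver 0→1 → N1(prim v1 [w])
[7] deliver 1→2 → N2(back v1 [w])
[8] deliver 2→1 → ∅
[9] timeout(1) → N1(back v2 [w])
[10] deliver 1→0 → N0(back v2 [w])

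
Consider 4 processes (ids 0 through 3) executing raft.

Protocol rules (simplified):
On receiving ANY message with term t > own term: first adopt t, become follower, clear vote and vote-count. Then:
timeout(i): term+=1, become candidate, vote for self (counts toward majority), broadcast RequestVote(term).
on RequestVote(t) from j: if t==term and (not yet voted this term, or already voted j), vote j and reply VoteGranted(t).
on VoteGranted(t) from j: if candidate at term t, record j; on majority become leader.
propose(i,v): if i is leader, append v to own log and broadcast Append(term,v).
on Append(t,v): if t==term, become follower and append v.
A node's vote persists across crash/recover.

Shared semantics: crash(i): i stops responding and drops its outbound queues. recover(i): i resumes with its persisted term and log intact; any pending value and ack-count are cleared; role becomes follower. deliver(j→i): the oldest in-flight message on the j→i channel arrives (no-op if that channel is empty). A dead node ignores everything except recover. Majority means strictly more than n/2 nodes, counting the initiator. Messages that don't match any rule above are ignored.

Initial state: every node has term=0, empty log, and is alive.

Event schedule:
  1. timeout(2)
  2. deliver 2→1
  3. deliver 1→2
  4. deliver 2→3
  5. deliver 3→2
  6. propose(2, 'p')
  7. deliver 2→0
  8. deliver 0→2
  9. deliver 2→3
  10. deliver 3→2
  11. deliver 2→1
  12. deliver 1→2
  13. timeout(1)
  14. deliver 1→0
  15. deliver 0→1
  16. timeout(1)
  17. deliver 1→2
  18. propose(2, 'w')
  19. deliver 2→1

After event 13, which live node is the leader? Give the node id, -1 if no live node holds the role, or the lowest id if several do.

after 1 — timeout(2): n2:cand/t1/[-]
after 2 — deliver 2→1: n1:foll/t1/[-]
after 3 — deliver 1→2: ·
after 4 — deliver 2→3: n3:foll/t1/[-]
after 5 — deliver 3→2: n2:lead/t1/[-]
after 6 — propose(2,'p'): n2:lead/t1/[p]
after 7 — deliver 2→0: n0:foll/t1/[-]
after 8 — deliver 0→2: ·
after 9 — deliver 2→3: n3:foll/t1/[p]
after 10 — deliver 3→2: ·
after 11 — deliver 2→1: n1:foll/t1/[p]
after 12 — deliver 1→2: ·
after 13 — timeout(1): n1:cand/t2/[p]

2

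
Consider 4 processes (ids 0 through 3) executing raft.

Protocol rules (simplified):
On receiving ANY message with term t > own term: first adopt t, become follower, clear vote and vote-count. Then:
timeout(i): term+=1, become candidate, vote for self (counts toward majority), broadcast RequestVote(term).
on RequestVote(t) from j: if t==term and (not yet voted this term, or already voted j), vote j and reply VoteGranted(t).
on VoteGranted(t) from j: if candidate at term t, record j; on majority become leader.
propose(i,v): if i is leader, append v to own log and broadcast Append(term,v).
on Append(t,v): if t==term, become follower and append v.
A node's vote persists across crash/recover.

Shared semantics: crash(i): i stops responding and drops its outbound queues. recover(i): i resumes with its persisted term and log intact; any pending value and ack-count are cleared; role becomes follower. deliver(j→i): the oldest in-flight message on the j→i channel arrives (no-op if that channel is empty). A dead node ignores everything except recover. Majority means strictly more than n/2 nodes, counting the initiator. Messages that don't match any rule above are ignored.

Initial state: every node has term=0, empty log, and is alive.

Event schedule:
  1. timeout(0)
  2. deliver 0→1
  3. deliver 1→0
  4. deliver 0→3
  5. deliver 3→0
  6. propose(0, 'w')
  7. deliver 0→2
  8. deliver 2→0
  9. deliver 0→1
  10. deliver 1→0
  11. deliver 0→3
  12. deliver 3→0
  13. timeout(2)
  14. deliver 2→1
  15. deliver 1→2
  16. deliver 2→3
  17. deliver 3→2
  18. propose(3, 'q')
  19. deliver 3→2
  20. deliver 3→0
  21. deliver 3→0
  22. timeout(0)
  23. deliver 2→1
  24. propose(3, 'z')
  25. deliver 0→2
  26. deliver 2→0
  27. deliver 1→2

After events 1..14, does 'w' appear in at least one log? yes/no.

[1] timeout(0) → N0(cand t1 [-])
[2] deliver 0→1 → N1(foll t1 [-])
[3] deliver 1→0 → ∅
[4] deliver 0→3 → N3(foll t1 [-])
[5] deliver 3→0 → N0(lead t1 [-])
[6] propose(0,'w') → N0(lead t1 [w])
[7] deliver 0→2 → N2(foll t1 [-])
[8] deliver 2→0 → ∅
[9] deliver 0→1 → N1(foll t1 [w])
[10] deliver 1→0 → ∅
[11] deliver 0→3 → N3(foll t1 [w])
[12] deliver 3→0 → ∅
[13] timeout(2) → N2(cand t2 [-])
[14] deliver 2→1 → N1(foll t2 [w])

yes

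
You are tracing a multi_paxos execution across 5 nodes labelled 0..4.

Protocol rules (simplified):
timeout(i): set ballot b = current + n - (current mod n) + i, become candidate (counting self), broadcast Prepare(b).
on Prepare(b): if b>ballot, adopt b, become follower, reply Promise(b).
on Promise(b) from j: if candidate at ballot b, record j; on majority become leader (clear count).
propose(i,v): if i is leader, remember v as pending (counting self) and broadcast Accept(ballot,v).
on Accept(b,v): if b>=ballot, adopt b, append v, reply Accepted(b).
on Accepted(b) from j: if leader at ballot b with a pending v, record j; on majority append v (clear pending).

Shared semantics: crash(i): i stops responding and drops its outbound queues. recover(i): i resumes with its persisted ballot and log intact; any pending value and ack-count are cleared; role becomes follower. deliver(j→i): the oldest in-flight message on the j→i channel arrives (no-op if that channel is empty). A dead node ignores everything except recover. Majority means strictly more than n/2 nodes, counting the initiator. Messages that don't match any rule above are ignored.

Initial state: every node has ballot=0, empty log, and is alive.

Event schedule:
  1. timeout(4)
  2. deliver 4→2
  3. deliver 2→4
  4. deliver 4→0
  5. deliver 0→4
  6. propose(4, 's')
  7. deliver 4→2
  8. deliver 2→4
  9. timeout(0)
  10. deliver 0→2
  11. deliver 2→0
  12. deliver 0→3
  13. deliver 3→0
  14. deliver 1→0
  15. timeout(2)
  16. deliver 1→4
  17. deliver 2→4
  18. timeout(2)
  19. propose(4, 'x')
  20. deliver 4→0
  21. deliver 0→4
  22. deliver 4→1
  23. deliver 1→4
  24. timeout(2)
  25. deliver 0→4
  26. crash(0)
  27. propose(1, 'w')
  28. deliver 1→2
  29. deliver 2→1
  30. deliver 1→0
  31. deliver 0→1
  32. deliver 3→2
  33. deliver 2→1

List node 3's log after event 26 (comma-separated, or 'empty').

[1] timeout(4) → N4(cand b9 [-])
[2] deliver 4→2 → N2(foll b9 [-])
[3] deliver 2→4 → ∅
[4] deliver 4→0 → N0(foll b9 [-])
[5] deliver 0→4 → N4(lead b9 [-])
[6] propose(4,'s') → ∅
[7] deliver 4→2 → N2(foll b9 [s])
[8] deliver 2→4 → ∅
[9] timeout(0) → N0(cand b10 [-])
[10] deliver 0→2 → N2(foll b10 [s])
[11] deliver 2→0 → ∅
[12] deliver 0→3 → N3(foll b10 [-])
[13] deliver 3→0 → N0(lead b10 [-])
[14] deliver 1→0 → ∅
[15] timeout(2) → N2(cand b17 [s])
[16] deliver 1→4 → ∅
[17] deliver 2→4 → N4(foll b17 [-])
[18] timeout(2) → N2(cand b22 [s])
[19] propose(4,'x') → ∅
[20] deliver 4→0 → ∅
[21] deliver 0→4 → ∅
[22] deliver 4→1 → N1(foll b9 [-])
[23] deliver 1→4 → ∅
[24] timeout(2) → N2(cand b27 [s])
[25] deliver 0→4 → ∅
[26] crash(0) → N0(✗lead b10 [-])

empty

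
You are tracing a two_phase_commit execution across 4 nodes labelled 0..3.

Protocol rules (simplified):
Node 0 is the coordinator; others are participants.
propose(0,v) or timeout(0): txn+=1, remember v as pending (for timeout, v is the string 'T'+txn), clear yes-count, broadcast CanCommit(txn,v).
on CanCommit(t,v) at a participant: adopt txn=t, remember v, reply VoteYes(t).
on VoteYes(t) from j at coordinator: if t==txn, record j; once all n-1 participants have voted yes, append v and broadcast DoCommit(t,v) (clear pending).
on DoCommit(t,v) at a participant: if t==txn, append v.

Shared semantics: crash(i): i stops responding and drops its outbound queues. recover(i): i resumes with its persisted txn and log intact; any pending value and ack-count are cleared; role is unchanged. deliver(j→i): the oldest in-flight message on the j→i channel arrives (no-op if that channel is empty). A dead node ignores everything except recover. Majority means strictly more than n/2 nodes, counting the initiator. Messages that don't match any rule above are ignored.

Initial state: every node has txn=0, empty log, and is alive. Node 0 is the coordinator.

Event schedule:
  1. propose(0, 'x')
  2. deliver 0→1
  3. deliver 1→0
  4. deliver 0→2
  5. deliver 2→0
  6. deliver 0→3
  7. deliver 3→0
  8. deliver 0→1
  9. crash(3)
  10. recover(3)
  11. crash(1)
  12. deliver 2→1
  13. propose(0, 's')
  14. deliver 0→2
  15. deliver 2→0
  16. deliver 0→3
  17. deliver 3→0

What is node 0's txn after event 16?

2

step 1 propose(0,'x'): 0={coor,t=1,log=-}
step 2 deliver 0→1: 1={part,t=1,log=-}
step 3 deliver 1→0: —
step 4 deliver 0→2: 2={part,t=1,log=-}
step 5 deliver 2→0: —
step 6 deliver 0→3: 3={part,t=1,log=-}
step 7 deliver 3→0: 0={coor,t=1,log=x}
step 8 deliver 0→1: 1={part,t=1,log=x}
step 9 crash(3): 3={✗part,t=1,log=-}
step 10 recover(3): 3={part,t=1,log=-}
step 11 crash(1): 1={✗part,t=1,log=x}
step 12 deliver 2→1: —
step 13 propose(0,'s'): 0={coor,t=2,log=x}
step 14 deliver 0→2: 2={part,t=1,log=x}
step 15 deliver 2→0: —
step 16 deliver 0→3: 3={part,t=1,log=x}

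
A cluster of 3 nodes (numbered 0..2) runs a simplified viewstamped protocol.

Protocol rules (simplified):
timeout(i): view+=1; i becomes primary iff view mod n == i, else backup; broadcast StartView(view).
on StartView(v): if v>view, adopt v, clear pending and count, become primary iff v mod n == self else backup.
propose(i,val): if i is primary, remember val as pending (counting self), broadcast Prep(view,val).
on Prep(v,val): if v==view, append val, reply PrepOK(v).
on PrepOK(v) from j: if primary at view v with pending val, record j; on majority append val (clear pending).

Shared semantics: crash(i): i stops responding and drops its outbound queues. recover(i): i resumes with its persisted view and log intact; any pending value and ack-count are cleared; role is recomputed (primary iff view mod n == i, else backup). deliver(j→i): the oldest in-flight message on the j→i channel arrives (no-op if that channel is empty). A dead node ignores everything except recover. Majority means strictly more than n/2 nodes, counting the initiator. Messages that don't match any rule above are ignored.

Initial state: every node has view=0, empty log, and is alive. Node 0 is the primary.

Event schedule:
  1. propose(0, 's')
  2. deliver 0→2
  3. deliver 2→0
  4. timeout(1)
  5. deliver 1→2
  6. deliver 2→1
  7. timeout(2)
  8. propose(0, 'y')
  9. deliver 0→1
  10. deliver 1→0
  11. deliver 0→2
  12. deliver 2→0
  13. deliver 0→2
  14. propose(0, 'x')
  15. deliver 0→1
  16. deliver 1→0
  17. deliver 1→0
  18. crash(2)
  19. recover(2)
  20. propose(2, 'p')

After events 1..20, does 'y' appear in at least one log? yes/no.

[1] propose(0,'s') → ∅
[2] deliver 0→2 → N2(back v0 [s])
[3] deliver 2→0 → N0(prim v0 [s])
[4] timeout(1) → N1(prim v1 [-])
[5] deliver 1→2 → N2(back v1 [s])
[6] deliver 2→1 → ∅
[7] timeout(2) → N2(prim v2 [s])
[8] propose(0,'y') → ∅
[9] deliver 0→1 → ∅
[10] deliver 1→0 → N0(back v1 [s])
[11] deliver 0→2 → ∅
[12] deliver 2→0 → N0(back v2 [s])
[13] deliver 0→2 → ∅
[14] propose(0,'x') → ∅
[15] deliver 0→1 → ∅
[16] deliver 1→0 → ∅
[17] deliver 1→0 → ∅
[18] crash(2) → N2(✗prim v2 [s])
[19] recover(2) → N2(prim v2 [s])
[20] propose(2,'p') → ∅

no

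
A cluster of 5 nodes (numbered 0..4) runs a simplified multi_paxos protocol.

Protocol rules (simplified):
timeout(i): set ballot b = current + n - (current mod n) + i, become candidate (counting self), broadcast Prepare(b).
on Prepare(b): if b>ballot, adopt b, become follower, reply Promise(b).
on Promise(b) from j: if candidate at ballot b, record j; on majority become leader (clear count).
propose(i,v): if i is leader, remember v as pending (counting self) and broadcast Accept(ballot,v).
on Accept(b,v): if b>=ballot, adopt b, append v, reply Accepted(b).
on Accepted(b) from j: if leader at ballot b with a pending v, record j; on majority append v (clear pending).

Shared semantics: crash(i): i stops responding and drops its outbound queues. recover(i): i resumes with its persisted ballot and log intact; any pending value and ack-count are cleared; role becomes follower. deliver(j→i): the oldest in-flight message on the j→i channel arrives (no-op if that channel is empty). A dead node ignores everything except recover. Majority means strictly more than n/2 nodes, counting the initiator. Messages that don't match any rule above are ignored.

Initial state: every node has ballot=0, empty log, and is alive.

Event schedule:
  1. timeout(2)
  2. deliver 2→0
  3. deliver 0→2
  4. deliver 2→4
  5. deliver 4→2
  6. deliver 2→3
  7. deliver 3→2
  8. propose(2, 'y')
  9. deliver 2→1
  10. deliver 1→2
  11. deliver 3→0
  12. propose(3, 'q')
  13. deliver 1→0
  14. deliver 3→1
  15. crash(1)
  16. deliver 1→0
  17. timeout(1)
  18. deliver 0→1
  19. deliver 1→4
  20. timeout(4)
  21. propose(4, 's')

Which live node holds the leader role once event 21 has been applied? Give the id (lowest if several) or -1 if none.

[1] timeout(2) → N2(cand b7 [-])
[2] deliver 2→0 → N0(foll b7 [-])
[3] deliver 0→2 → ∅
[4] deliver 2→4 → N4(foll b7 [-])
[5] deliver 4→2 → N2(lead b7 [-])
[6] deliver 2→3 → N3(foll b7 [-])
[7] deliver 3→2 → ∅
[8] propose(2,'y') → ∅
[9] deliver 2→1 → N1(foll b7 [-])
[10] deliver 1→2 → ∅
[11] deliver 3→0 → ∅
[12] propose(3,'q') → ∅
[13] deliver 1→0 → ∅
[14] deliver 3→1 → ∅
[15] crash(1) → N1(✗foll b7 [-])
[16] deliver 1→0 → ∅
[17] timeout(1) → ∅
[18] deliver 0→1 → ∅
[19] deliver 1→4 → ∅
[20] timeout(4) → N4(cand b14 [-])
[21] propose(4,'s') → ∅

2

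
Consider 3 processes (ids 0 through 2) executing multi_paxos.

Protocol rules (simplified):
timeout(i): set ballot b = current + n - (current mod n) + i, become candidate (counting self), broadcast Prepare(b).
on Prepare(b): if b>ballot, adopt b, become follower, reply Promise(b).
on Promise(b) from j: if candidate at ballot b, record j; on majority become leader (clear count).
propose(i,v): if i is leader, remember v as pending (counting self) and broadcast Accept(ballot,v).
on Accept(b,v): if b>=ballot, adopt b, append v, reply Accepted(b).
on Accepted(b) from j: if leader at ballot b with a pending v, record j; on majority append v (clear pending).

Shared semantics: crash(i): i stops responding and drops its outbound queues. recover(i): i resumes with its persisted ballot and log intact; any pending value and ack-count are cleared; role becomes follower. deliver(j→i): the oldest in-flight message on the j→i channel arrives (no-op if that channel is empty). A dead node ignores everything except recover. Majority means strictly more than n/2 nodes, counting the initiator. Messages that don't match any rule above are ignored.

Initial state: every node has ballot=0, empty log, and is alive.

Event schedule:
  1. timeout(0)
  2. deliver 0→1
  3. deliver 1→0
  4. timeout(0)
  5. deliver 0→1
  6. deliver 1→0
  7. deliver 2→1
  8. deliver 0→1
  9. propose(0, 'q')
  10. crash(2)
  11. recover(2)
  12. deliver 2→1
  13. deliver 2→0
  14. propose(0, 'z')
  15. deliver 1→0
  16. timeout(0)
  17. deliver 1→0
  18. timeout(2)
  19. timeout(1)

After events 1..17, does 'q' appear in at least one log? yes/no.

no

step 1 timeout(0): 0={cand,b=3,log=-}
step 2 deliver 0→1: 1={foll,b=3,log=-}
step 3 deliver 1→0: 0={lead,b=3,log=-}
step 4 timeout(0): 0={cand,b=6,log=-}
step 5 deliver 0→1: 1={foll,b=6,log=-}
step 6 deliver 1→0: 0={lead,b=6,log=-}
step 7 deliver 2→1: —
step 8 deliver 0→1: —
step 9 propose(0,'q'): —
step 10 crash(2): 2={✗foll,b=0,log=-}
step 11 recover(2): 2={foll,b=0,log=-}
step 12 deliver 2→1: —
step 13 deliver 2→0: —
step 14 propose(0,'z'): —
step 15 deliver 1→0: —
step 16 timeout(0): 0={cand,b=9,log=-}
step 17 deliver 1→0: —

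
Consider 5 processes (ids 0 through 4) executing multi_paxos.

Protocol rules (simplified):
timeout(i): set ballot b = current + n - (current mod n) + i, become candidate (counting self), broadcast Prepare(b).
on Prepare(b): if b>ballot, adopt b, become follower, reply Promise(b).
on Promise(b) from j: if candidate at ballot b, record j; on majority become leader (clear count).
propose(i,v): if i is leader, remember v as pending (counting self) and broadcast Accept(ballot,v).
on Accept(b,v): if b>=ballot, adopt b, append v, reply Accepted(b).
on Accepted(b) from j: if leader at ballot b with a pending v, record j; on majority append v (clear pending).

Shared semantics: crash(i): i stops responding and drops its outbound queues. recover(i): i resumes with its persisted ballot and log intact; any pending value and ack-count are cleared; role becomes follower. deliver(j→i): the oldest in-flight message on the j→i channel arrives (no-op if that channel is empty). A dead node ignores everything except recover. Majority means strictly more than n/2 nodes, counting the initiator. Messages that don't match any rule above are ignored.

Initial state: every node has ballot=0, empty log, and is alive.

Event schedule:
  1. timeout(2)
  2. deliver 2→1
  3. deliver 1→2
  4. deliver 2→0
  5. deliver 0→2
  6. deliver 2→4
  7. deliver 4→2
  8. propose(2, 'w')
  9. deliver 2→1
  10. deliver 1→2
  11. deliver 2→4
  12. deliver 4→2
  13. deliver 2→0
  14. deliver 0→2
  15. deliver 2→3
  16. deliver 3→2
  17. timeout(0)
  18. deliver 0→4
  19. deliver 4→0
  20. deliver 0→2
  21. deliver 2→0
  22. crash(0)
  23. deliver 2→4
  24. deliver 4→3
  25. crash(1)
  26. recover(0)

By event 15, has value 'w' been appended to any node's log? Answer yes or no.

e1 timeout(2): 2[cand,b=7,-]
e2 deliver 2→1: 1[foll,b=7,-]
e3 deliver 1→2: ·
e4 deliver 2→0: 0[foll,b=7,-]
e5 deliver 0→2: 2[lead,b=7,-]
e6 deliver 2→4: 4[foll,b=7,-]
e7 deliver 4→2: ·
e8 propose(2,'w'): ·
e9 deliver 2→1: 1[foll,b=7,w]
e10 deliver 1→2: ·
e11 deliver 2→4: 4[foll,b=7,w]
e12 deliver 4→2: 2[lead,b=7,w]
e13 deliver 2→0: 0[foll,b=7,w]
e14 deliver 0→2: ·
e15 deliver 2→3: 3[foll,b=7,-]

yes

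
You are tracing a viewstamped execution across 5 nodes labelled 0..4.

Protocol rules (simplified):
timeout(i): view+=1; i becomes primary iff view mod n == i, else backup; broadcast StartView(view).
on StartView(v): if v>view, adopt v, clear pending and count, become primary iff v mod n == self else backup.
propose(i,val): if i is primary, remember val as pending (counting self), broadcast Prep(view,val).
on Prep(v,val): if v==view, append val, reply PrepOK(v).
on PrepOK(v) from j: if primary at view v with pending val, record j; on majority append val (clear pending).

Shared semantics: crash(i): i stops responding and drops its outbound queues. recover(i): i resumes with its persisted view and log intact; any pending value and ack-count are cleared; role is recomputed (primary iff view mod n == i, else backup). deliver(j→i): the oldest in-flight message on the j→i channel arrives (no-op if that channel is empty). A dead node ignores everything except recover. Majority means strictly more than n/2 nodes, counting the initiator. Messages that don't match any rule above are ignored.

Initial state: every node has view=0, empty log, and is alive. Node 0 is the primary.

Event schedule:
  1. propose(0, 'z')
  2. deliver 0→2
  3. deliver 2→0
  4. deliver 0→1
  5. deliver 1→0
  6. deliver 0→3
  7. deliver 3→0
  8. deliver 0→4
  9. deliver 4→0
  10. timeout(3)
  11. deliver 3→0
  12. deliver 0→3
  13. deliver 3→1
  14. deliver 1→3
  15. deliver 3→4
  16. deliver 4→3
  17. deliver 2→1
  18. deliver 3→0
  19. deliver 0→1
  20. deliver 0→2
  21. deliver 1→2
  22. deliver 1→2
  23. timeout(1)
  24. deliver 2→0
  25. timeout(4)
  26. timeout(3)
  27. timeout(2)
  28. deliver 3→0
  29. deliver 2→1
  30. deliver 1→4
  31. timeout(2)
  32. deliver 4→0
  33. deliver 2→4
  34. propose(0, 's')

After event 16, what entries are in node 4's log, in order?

step 1 propose(0,'z'): —
step 2 deliver 0→2: 2={back,v=0,log=z}
step 3 deliver 2→0: —
step 4 deliver 0→1: 1={back,v=0,log=z}
step 5 deliver 1→0: 0={prim,v=0,log=z}
step 6 deliver 0→3: 3={back,v=0,log=z}
step 7 deliver 3→0: —
step 8 deliver 0→4: 4={back,v=0,log=z}
step 9 deliver 4→0: —
step 10 timeout(3): 3={back,v=1,log=z}
step 11 deliver 3→0: 0={back,v=1,log=z}
step 12 deliver 0→3: —
step 13 deliver 3→1: 1={prim,v=1,log=z}
step 14 deliver 1→3: —
step 15 deliver 3→4: 4={back,v=1,log=z}
step 16 deliver 4→3: —

z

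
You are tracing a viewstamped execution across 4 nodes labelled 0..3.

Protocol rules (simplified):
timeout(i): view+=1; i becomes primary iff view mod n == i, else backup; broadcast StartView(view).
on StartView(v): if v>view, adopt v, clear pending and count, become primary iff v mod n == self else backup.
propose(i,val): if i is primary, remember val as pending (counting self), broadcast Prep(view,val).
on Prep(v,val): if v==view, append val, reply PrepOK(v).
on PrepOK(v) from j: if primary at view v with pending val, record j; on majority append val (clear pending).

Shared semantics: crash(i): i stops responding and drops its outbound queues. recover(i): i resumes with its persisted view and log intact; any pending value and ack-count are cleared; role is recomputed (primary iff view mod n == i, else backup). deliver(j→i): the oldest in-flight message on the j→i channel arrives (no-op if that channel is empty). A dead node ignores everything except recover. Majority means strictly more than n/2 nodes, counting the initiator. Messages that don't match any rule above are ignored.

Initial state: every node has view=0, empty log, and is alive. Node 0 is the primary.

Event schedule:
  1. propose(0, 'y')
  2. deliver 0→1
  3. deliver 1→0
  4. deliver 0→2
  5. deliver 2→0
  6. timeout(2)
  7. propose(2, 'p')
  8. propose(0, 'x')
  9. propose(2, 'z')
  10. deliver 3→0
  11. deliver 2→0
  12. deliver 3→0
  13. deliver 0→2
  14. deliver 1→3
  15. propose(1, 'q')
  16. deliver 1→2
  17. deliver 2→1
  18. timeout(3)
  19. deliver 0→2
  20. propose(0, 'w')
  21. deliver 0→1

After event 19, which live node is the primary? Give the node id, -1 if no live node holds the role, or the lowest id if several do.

1

e1 propose(0,'y'): ·
e2 deliver 0→1: 1[back,v=0,y]
e3 deliver 1→0: ·
e4 deliver 0→2: 2[back,v=0,y]
e5 deliver 2→0: 0[prim,v=0,y]
e6 timeout(2): 2[back,v=1,y]
e7 propose(2,'p'): ·
e8 propose(0,'x'): ·
e9 propose(2,'z'): ·
e10 deliver 3→0: ·
e11 deliver 2→0: 0[back,v=1,y]
e12 deliver 3→0: ·
e13 deliver 0→2: ·
e14 deliver 1→3: ·
e15 propose(1,'q'): ·
e16 deliver 1→2: ·
e17 deliver 2→1: 1[prim,v=1,y]
e18 timeout(3): 3[back,v=1,-]
e19 deliver 0→2: ·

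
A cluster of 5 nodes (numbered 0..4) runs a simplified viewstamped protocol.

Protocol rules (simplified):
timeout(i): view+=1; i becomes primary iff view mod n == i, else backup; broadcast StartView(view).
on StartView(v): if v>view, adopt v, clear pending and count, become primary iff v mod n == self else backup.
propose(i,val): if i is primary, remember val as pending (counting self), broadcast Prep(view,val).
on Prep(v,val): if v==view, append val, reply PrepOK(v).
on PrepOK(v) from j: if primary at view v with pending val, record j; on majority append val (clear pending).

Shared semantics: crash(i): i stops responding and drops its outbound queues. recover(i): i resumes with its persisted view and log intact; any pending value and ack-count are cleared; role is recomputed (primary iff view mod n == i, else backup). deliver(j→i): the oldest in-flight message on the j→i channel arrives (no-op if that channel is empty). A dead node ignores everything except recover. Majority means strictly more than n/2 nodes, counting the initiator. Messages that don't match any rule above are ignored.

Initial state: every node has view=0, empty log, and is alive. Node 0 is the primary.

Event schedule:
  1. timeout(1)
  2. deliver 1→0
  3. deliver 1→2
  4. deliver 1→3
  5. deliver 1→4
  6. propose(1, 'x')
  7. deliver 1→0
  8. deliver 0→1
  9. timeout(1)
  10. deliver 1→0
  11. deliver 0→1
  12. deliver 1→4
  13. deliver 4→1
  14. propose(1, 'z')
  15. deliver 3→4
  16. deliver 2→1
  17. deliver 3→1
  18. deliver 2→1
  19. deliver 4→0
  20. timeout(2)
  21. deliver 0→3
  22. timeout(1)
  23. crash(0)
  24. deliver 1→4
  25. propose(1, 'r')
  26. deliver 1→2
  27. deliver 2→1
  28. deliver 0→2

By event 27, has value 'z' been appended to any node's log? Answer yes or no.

1. timeout(1):  <1:prim v1 ->
2. deliver 1→0:  <0:back v1 ->
3. deliver 1→2:  <2:back v1 ->
4. deliver 1→3:  <3:back v1 ->
5. deliver 1→4:  <4:back v1 ->
6. propose(1,'x'):  nop
7. deliver 1→0:  <0:back v1 x>
8. deliver 0→1:  nop
9. timeout(1):  <1:back v2 ->
10. deliver 1→0:  <0:back v2 x>
11. deliver 0→1:  nop
12. deliver 1→4:  <4:back v1 x>
13. deliver 4→1:  nop
14. propose(1,'z'):  nop
15. deliver 3→4:  nop
16. deliver 2→1:  nop
17. deliver 3→1:  nop
18. deliver 2→1:  nop
19. deliver 4→0:  nop
20. timeout(2):  <2:prim v2 ->
21. deliver 0→3:  nop
22. timeout(1):  <1:back v3 ->
23. crash(0):  <0:✗back v2 x>
24. deliver 1→4:  <4:back v2 x>
25. propose(1,'r'):  nop
26. deliver 1→2:  nop
27. deliver 2→1:  nop

no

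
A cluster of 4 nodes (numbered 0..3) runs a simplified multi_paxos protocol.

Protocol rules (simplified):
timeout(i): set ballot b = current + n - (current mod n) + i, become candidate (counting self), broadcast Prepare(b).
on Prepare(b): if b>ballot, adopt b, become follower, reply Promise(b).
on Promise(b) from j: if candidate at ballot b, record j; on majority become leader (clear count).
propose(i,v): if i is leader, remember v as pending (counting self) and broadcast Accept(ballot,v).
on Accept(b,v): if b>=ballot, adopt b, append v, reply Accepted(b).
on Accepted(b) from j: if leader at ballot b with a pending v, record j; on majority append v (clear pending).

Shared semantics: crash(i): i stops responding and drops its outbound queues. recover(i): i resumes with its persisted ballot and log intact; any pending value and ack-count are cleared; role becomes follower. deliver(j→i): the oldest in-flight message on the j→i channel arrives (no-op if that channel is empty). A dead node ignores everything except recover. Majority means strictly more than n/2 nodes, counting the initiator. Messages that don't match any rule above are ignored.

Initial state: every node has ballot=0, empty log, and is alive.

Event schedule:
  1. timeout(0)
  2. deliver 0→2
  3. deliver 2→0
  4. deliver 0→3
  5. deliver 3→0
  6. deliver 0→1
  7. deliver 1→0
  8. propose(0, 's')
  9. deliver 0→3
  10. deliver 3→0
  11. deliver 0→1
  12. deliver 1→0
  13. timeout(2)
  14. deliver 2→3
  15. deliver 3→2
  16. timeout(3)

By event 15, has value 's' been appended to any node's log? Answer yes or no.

step 1 timeout(0): 0={cand,b=4,log=-}
step 2 deliver 0→2: 2={foll,b=4,log=-}
step 3 deliver 2→0: —
step 4 deliver 0→3: 3={foll,b=4,log=-}
step 5 deliver 3→0: 0={lead,b=4,log=-}
step 6 deliver 0→1: 1={foll,b=4,log=-}
step 7 deliver 1→0: —
step 8 propose(0,'s'): —
step 9 deliver 0→3: 3={foll,b=4,log=s}
step 10 deliver 3→0: —
step 11 deliver 0→1: 1={foll,b=4,log=s}
step 12 deliver 1→0: 0={lead,b=4,log=s}
step 13 timeout(2): 2={cand,b=10,log=-}
step 14 deliver 2→3: 3={foll,b=10,log=s}
step 15 deliver 3→2: —

yes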